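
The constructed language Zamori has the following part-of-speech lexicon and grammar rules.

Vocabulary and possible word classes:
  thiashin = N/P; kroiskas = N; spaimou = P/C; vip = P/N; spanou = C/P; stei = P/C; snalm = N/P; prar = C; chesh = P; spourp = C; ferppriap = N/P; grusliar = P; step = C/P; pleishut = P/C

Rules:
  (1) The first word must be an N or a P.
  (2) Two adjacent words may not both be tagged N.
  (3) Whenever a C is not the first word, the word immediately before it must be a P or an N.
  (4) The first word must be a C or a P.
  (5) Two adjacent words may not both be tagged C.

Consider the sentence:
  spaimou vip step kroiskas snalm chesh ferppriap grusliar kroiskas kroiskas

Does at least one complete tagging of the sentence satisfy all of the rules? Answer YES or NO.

NO

Candidates per position — 1:spaimou {P,C}; 2:vip {P,N}; 3:step {C,P}; 4:kroiskas {N}; 5:snalm {N,P}; 6:chesh {P}; 7:ferppriap {N,P}; 8:grusliar {P}; 9:kroiskas {N}; 10:kroiskas {N}.
Rule 2 cannot be satisfied by any choice of tags from the lexicon.
So there is no consistent tagging.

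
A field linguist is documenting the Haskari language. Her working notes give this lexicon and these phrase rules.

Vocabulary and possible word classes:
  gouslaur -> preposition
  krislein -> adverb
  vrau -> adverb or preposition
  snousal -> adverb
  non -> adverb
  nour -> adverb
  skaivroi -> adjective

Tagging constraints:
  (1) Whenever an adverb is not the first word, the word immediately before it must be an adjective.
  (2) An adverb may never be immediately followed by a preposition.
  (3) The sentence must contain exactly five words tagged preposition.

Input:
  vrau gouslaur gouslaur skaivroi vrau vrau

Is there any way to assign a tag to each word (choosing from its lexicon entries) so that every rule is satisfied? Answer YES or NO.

Candidates per position — 1:vrau {adverb,preposition}; 2:gouslaur {preposition}; 3:gouslaur {preposition}; 4:skaivroi {adjective}; 5:vrau {adverb,preposition}; 6:vrau {adverb,preposition}.
One satisfying assignment: preposition preposition preposition adjective preposition preposition.
Verifying each rule — rule 1 ok; rule 2 ok; rule 3 ok.

YES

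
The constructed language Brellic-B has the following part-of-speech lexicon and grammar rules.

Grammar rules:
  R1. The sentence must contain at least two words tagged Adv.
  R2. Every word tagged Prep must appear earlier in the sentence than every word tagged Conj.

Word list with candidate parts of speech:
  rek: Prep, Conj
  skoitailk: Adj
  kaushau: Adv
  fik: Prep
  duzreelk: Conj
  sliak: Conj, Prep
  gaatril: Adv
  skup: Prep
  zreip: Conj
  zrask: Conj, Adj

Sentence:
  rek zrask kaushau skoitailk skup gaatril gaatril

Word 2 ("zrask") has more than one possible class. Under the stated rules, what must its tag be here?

Adj

Candidates per position — 1:rek {Prep,Conj}; 2:zrask {Conj,Adj}; 3:kaushau {Adv}; 4:skoitailk {Adj}; 5:skup {Prep}; 6:gaatril {Adv}; 7:gaatril {Adv}.
Position 1: tagging it Conj would leave rule 2 unsatisfiable, so it must be Prep.
Position 2: tagging it Conj would leave rule 2 unsatisfiable, so it must be Adj.
So the tagging must be: Prep Adj Adv Adj Prep Adv Adv.
Rule-by-rule: rule 1 holds; rule 2 holds.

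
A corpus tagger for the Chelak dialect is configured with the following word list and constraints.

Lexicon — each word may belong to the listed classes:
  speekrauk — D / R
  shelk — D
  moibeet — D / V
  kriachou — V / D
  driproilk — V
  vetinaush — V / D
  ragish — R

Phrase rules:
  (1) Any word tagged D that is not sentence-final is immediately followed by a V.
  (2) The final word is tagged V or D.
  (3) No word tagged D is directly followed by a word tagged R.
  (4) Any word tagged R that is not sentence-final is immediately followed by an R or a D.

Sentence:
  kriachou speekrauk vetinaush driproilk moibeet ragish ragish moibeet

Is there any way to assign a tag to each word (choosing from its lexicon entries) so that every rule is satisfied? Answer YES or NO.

YES

Candidates per position — 1:kriachou {V,D}; 2:speekrauk {D,R}; 3:vetinaush {V,D}; 4:driproilk {V}; 5:moibeet {D,V}; 6:ragish {R}; 7:ragish {R}; 8:moibeet {D,V}.
One satisfying assignment: V R D V V R R D.
Checking: rule 1 satisfied; rule 2 satisfied; rule 3 satisfied; rule 4 satisfied.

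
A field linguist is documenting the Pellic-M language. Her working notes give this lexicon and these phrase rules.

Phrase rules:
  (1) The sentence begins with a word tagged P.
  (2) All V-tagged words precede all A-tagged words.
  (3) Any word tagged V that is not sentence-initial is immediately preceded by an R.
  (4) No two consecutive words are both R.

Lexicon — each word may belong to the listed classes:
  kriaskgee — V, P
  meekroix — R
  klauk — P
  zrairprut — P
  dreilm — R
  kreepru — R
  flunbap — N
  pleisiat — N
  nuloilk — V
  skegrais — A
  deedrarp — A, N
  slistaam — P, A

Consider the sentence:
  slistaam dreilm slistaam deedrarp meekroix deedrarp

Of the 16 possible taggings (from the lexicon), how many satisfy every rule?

8

Candidates per position — 1:slistaam {P,A}; 2:dreilm {R}; 3:slistaam {P,A}; 4:deedrarp {A,N}; 5:meekroix {R}; 6:deedrarp {A,N}.
There are 16 candidate sequences in total.
Checking each against the rules leaves 8 sequences.
Count = 8.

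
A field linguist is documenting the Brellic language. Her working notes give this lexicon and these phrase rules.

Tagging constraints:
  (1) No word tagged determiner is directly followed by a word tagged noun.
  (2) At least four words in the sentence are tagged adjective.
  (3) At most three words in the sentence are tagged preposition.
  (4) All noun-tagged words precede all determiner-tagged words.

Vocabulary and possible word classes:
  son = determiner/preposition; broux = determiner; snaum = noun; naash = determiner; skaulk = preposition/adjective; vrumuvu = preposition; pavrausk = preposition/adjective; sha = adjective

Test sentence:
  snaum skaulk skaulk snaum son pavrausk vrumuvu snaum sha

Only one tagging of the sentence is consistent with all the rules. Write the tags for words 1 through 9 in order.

Candidates per position — 1:snaum {noun}; 2:skaulk {preposition,adjective}; 3:skaulk {preposition,adjective}; 4:snaum {noun}; 5:son {determiner,preposition}; 6:pavrausk {preposition,adjective}; 7:vrumuvu {preposition}; 8:snaum {noun}; 9:sha {adjective}.
Word 2 cannot be preposition — rule 2 would then fail for every completion. It is adjective.
Word 3 cannot be preposition — rule 2 would then fail for every completion. It is adjective.
Word 5 cannot be determiner — rule 4 would then fail for every completion. It is preposition.
Word 6 cannot be preposition — rule 2 would then fail for every completion. It is adjective.
So the tagging must be: noun adjective adjective noun preposition adjective preposition noun adjective.
Verifying each rule — rule 1 ok; rule 2 ok; rule 3 ok; rule 4 ok.

noun adjective adjective noun preposition adjective preposition noun adjective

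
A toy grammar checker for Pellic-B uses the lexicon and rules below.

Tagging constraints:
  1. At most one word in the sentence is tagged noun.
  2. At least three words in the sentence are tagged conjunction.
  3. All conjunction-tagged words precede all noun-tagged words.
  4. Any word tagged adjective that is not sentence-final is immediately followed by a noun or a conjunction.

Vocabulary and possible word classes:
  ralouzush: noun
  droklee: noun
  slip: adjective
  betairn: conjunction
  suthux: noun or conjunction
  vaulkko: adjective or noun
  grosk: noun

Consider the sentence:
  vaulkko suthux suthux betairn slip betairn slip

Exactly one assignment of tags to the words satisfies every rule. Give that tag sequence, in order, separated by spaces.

Candidates per position — 1:vaulkko {adjective,noun}; 2:suthux {noun,conjunction}; 3:suthux {noun,conjunction}; 4:betairn {conjunction}; 5:slip {adjective}; 6:betairn {conjunction}; 7:slip {adjective}.
Position 1: noun is ruled out by rule 3; that leaves adjective.
Position 2: noun is ruled out by rule 3; that leaves conjunction.
Position 3: noun is ruled out by rule 3; that leaves conjunction.
That leaves exactly one tagging: adjective conjunction conjunction conjunction adjective conjunction adjective.
Verifying each rule — rule 1 holds; rule 2 holds; rule 3 holds; rule 4 holds.

adjective conjunction conjunction conjunction adjective conjunction adjective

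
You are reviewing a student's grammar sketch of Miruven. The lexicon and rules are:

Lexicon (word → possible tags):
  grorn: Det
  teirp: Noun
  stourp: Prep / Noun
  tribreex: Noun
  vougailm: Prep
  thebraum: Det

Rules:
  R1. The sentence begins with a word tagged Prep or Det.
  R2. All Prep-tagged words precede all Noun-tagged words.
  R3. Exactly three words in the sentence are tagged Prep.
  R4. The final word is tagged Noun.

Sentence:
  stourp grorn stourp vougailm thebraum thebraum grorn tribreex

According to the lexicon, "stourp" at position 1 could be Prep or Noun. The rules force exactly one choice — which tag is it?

Prep

Candidates per position — 1:stourp {Prep,Noun}; 2:grorn {Det}; 3:stourp {Prep,Noun}; 4:vougailm {Prep}; 5:thebraum {Det}; 6:thebraum {Det}; 7:grorn {Det}; 8:tribreex {Noun}.
Word 1 cannot be Noun — rule 1 would then fail for every completion. It is Prep.
Word 3 cannot be Noun — rule 2 would then fail for every completion. It is Prep.
The only consistent sequence is: Prep Det Prep Prep Det Det Det Noun.
Verifying each rule — rule 1 holds; rule 2 holds; rule 3 holds; rule 4 holds.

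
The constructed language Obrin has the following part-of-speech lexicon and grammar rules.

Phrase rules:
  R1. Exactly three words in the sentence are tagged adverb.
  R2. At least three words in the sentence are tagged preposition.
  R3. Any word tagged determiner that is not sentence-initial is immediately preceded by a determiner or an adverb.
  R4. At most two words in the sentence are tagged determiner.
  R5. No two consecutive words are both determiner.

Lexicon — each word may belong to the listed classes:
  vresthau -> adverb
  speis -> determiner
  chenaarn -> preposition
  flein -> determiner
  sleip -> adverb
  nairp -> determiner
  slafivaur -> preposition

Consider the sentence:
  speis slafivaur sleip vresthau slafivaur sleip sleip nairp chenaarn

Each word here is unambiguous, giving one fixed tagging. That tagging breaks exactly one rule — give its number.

1

Fixed tagging: determiner preposition adverb adverb preposition adverb adverb determiner preposition.
Checking each rule: R1 violated, R2 holds, R3 holds, R4 holds, R5 holds.
Only rule 1 fails.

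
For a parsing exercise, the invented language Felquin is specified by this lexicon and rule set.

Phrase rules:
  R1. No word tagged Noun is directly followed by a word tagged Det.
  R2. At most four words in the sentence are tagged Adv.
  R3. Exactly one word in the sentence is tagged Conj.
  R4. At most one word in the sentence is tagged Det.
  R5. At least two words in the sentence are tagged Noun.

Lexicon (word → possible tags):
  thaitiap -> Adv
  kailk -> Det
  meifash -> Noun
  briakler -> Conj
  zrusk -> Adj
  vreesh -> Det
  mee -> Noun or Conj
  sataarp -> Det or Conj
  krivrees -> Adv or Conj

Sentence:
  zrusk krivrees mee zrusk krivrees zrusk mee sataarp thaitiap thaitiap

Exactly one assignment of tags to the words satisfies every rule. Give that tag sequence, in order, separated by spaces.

Candidates per position — 1:zrusk {Adj}; 2:krivrees {Adv,Conj}; 3:mee {Noun,Conj}; 4:zrusk {Adj}; 5:krivrees {Adv,Conj}; 6:zrusk {Adj}; 7:mee {Noun,Conj}; 8:sataarp {Det,Conj}; 9:thaitiap {Adv}; 10:thaitiap {Adv}.
If word 3 were Conj, no tagging could satisfy rule 5; so word 3 is Noun.
If word 7 were Conj, no tagging could satisfy rule 5; so word 7 is Noun.
If word 8 were Det, no tagging could satisfy rule 1; so word 8 is Conj.
If word 2 were Conj, no tagging could satisfy rule 3; so word 2 is Adv.
If word 5 were Conj, no tagging could satisfy rule 3; so word 5 is Adv.
That leaves exactly one tagging: Adj Adv Noun Adj Adv Adj Noun Conj Adv Adv.
Checking: rule 1 holds; rule 2 holds; rule 3 holds; rule 4 holds; rule 5 holds.

Adj Adv Noun Adj Adv Adj Noun Conj Adv Adv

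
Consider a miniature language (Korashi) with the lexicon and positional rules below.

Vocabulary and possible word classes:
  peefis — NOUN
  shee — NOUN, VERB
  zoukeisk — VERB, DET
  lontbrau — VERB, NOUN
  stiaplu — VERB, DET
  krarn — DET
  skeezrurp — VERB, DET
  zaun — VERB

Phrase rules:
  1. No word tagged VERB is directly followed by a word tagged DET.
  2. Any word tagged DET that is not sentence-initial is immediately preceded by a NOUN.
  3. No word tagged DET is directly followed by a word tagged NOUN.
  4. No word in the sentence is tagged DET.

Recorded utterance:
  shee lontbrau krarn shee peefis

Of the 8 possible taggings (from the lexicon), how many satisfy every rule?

Candidates per position — 1:shee {NOUN,VERB}; 2:lontbrau {VERB,NOUN}; 3:krarn {DET}; 4:shee {NOUN,VERB}; 5:peefis {NOUN}.
There are 8 candidate sequences in total.
Rule 4 cannot be satisfied by any choice of tags from the lexicon.
So there is no consistent tagging.
Count = 0.

0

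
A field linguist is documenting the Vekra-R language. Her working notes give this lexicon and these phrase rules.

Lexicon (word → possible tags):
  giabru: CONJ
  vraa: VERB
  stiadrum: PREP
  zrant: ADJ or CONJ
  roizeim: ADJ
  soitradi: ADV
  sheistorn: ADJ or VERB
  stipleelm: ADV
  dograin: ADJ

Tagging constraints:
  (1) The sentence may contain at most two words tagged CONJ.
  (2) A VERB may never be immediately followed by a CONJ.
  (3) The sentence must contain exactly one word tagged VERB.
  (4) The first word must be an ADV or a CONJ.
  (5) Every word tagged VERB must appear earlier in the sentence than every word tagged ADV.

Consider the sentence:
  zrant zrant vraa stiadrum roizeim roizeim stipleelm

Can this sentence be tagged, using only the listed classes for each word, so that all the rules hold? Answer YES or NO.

Candidates per position — 1:zrant {ADJ,CONJ}; 2:zrant {ADJ,CONJ}; 3:vraa {VERB}; 4:stiadrum {PREP}; 5:roizeim {ADJ}; 6:roizeim {ADJ}; 7:stipleelm {ADV}.
One satisfying assignment: CONJ ADJ VERB PREP ADJ ADJ ADV.
Verifying each rule — rule 1 holds; rule 2 holds; rule 3 holds; rule 4 holds; rule 5 holds.

YES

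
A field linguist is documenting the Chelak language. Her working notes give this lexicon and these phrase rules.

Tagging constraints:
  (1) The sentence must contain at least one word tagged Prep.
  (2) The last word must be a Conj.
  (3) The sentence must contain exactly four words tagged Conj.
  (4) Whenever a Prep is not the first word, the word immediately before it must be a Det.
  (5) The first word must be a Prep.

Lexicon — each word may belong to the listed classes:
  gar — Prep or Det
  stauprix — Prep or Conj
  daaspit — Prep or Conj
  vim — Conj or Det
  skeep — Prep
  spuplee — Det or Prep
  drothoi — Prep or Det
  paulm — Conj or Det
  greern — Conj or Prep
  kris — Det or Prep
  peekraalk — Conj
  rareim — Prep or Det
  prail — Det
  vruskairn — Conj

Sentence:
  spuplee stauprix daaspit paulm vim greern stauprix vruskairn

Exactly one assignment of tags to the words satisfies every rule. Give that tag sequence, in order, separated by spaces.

Candidates per position — 1:spuplee {Det,Prep}; 2:stauprix {Prep,Conj}; 3:daaspit {Prep,Conj}; 4:paulm {Conj,Det}; 5:vim {Conj,Det}; 6:greern {Conj,Prep}; 7:stauprix {Prep,Conj}; 8:vruskairn {Conj}.
At position 1, choosing Det makes rule 5 impossible to satisfy; hence Prep.
At position 2, choosing Prep makes rule 4 impossible to satisfy; hence Conj.
At position 3, choosing Prep makes rule 4 impossible to satisfy; hence Conj.
At position 7, choosing Prep makes rule 4 impossible to satisfy; hence Conj.
At position 4, choosing Conj makes rule 3 impossible to satisfy; hence Det.
At position 5, choosing Conj makes rule 3 impossible to satisfy; hence Det.
At position 6, choosing Conj makes rule 3 impossible to satisfy; hence Prep.
The only consistent sequence is: Prep Conj Conj Det Det Prep Conj Conj.
Check: rule 1 ✓; rule 2 ✓; rule 3 ✓; rule 4 ✓; rule 5 ✓.

Prep Conj Conj Det Det Prep Conj Conj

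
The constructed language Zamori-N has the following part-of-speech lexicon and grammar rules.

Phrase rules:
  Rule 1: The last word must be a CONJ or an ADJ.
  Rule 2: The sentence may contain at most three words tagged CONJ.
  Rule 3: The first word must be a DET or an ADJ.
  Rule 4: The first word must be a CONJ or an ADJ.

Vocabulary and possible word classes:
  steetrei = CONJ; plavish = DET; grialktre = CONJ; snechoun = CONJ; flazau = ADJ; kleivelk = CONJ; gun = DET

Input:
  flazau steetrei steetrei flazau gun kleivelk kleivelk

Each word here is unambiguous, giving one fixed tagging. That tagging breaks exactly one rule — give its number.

Fixed tagging: ADJ CONJ CONJ ADJ DET CONJ CONJ.
Applying the rules: R1 holds, R2 violated, R3 holds, R4 holds.
Only rule 2 fails.

2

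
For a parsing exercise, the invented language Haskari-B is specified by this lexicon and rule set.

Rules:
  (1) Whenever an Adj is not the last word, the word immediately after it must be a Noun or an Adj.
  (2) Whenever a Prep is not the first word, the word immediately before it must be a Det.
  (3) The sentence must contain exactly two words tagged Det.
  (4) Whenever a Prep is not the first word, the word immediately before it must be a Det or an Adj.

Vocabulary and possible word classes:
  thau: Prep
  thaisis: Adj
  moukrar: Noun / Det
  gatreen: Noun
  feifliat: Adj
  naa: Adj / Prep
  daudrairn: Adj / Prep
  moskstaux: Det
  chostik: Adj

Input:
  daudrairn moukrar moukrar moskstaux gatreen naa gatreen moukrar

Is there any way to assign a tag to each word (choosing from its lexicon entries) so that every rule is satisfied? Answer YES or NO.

Candidates per position — 1:daudrairn {Adj,Prep}; 2:moukrar {Noun,Det}; 3:moukrar {Noun,Det}; 4:moskstaux {Det}; 5:gatreen {Noun}; 6:naa {Adj,Prep}; 7:gatreen {Noun}; 8:moukrar {Noun,Det}.
One satisfying assignment: Adj Noun Det Det Noun Adj Noun Noun.
Check: rule 1 ok; rule 2 ok; rule 3 ok; rule 4 ok.

YES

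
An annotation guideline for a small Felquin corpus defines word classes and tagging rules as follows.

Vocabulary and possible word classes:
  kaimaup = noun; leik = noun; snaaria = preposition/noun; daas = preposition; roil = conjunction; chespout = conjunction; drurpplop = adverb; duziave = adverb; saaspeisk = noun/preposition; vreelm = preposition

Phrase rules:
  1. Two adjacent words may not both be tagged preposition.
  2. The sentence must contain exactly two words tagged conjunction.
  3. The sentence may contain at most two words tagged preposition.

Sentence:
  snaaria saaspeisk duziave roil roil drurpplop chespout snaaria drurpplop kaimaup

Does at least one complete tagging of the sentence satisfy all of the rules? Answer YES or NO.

Candidates per position — 1:snaaria {preposition,noun}; 2:saaspeisk {noun,preposition}; 3:duziave {adverb}; 4:roil {conjunction}; 5:roil {conjunction}; 6:drurpplop {adverb}; 7:chespout {conjunction}; 8:snaaria {preposition,noun}; 9:drurpplop {adverb}; 10:kaimaup {noun}.
Rule 2 cannot be satisfied by any choice of tags from the lexicon.
So there is no consistent tagging.

NO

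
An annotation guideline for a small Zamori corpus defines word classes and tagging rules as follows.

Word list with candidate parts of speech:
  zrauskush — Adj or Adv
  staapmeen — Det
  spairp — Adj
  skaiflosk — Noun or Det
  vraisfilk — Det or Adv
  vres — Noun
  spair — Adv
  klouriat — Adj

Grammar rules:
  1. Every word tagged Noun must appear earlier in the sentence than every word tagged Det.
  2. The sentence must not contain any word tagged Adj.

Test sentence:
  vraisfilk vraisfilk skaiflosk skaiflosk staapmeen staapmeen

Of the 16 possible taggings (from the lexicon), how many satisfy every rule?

6

Candidates per position — 1:vraisfilk {Det,Adv}; 2:vraisfilk {Det,Adv}; 3:skaiflosk {Noun,Det}; 4:skaiflosk {Noun,Det}; 5:staapmeen {Det}; 6:staapmeen {Det}.
There are 16 candidate sequences in total.
Checking each against the rules leaves 6 sequences.
Count = 6.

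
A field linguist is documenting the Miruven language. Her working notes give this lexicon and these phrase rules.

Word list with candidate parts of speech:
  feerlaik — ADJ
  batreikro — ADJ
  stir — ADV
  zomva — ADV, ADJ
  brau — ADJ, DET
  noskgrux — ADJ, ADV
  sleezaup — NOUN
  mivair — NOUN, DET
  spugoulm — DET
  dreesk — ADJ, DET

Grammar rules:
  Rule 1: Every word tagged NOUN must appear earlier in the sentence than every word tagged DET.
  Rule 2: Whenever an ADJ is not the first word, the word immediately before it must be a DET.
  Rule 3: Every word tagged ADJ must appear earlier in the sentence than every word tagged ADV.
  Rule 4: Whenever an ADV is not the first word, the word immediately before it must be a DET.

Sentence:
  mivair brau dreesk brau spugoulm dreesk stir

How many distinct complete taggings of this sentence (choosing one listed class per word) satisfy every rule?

8

Candidates per position — 1:mivair {NOUN,DET}; 2:brau {ADJ,DET}; 3:dreesk {ADJ,DET}; 4:brau {ADJ,DET}; 5:spugoulm {DET}; 6:dreesk {ADJ,DET}; 7:stir {ADV}.
There are 32 candidate sequences in total.
Checking each against the rules leaves 8 sequences.
Count = 8.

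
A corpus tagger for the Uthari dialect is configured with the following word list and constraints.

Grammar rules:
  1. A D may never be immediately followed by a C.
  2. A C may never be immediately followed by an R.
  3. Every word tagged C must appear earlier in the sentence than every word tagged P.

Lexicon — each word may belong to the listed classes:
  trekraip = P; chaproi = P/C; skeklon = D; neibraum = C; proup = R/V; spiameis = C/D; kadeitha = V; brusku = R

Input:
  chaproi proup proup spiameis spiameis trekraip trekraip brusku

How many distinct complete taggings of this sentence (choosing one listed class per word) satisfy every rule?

Candidates per position — 1:chaproi {P,C}; 2:proup {R,V}; 3:proup {R,V}; 4:spiameis {C,D}; 5:spiameis {C,D}; 6:trekraip {P}; 7:trekraip {P}; 8:brusku {R}.
There are 32 candidate sequences in total.
Checking each against the rules leaves 10 sequences.
Count = 10.

10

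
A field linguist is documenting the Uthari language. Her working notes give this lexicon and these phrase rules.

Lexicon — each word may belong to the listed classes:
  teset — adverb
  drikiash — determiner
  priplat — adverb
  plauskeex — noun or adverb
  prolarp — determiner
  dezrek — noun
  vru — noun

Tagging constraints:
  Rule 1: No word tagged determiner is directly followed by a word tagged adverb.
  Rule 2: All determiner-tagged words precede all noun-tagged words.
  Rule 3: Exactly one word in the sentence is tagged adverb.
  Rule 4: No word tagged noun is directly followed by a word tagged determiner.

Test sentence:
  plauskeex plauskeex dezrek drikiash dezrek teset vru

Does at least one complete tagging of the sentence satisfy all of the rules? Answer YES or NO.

NO

Candidates per position — 1:plauskeex {noun,adverb}; 2:plauskeex {noun,adverb}; 3:dezrek {noun}; 4:drikiash {determiner}; 5:dezrek {noun}; 6:teset {adverb}; 7:vru {noun}.
Rule 2 cannot be satisfied by any choice of tags from the lexicon.
So there is no consistent tagging.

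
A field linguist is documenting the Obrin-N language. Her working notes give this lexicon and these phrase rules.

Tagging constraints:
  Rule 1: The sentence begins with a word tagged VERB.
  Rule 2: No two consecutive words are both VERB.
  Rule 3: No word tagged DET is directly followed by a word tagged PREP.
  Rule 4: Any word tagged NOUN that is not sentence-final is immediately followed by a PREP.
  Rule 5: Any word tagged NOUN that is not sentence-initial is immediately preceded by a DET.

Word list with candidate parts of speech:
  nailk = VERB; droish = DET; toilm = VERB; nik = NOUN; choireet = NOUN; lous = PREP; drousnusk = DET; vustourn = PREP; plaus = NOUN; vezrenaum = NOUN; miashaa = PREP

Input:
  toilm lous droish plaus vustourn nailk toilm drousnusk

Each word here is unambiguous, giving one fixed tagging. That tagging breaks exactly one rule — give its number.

Fixed tagging: VERB PREP DET NOUN PREP VERB VERB DET.
Rule check: R1 pass, R2 fail, R3 pass, R4 pass, R5 pass.
Only rule 2 fails.

2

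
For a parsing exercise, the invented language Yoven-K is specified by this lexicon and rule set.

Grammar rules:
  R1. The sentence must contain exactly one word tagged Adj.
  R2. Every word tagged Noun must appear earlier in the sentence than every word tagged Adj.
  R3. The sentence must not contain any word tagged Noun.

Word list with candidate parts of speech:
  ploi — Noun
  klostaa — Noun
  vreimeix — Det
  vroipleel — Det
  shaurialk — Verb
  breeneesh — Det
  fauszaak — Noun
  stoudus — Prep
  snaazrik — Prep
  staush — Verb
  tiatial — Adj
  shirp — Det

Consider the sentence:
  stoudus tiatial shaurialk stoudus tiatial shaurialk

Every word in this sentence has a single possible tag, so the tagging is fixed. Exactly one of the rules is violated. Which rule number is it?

1

Fixed tagging: Prep Adj Verb Prep Adj Verb.
Checking each rule: R1 ✗, R2 ✓, R3 ✓.
Only rule 1 fails.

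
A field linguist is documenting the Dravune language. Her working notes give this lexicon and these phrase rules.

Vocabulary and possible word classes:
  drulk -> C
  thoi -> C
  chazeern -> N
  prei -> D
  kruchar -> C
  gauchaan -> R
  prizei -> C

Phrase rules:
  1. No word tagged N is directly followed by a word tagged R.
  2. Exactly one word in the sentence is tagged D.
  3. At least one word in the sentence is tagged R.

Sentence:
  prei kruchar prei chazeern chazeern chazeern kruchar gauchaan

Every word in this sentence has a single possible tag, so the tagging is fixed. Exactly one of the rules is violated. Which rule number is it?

2

Fixed tagging: D C D N N N C R.
Checking each rule: R1 ok, R2 fails, R3 ok.
Only rule 2 fails.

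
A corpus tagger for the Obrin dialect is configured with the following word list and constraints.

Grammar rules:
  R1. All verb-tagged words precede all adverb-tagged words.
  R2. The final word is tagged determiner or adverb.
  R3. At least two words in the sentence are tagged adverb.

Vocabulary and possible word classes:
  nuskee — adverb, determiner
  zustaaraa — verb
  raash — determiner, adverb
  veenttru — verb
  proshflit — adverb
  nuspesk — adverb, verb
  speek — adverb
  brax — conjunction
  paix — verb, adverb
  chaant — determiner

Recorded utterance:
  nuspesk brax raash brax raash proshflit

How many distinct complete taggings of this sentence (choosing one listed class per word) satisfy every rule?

7

Candidates per position — 1:nuspesk {adverb,verb}; 2:brax {conjunction}; 3:raash {determiner,adverb}; 4:brax {conjunction}; 5:raash {determiner,adverb}; 6:proshflit {adverb}.
There are 8 candidate sequences in total.
Checking each against the rules leaves 7 sequences.
Count = 7.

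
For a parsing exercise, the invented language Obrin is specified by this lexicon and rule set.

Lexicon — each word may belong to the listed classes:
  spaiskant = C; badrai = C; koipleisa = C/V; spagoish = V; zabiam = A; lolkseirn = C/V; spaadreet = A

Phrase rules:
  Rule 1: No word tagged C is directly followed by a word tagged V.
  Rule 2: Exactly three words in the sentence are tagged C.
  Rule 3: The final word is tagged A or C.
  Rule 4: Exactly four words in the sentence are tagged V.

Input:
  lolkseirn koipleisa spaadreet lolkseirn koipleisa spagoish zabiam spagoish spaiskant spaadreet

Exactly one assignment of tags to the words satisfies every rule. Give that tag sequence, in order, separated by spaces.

Candidates per position — 1:lolkseirn {C,V}; 2:koipleisa {C,V}; 3:spaadreet {A}; 4:lolkseirn {C,V}; 5:koipleisa {C,V}; 6:spagoish {V}; 7:zabiam {A}; 8:spagoish {V}; 9:spaiskant {C}; 10:spaadreet {A}.
Position 4: C is ruled out by rule 1; that leaves V.
Position 5: C is ruled out by rule 1; that leaves V.
Position 1: V is ruled out by rule 2; that leaves C.
Position 2: V is ruled out by rule 1; that leaves C.
The only consistent sequence is: C C A V V V A V C A.
Rule-by-rule: rule 1 ok; rule 2 ok; rule 3 ok; rule 4 ok.

C C A V V V A V C A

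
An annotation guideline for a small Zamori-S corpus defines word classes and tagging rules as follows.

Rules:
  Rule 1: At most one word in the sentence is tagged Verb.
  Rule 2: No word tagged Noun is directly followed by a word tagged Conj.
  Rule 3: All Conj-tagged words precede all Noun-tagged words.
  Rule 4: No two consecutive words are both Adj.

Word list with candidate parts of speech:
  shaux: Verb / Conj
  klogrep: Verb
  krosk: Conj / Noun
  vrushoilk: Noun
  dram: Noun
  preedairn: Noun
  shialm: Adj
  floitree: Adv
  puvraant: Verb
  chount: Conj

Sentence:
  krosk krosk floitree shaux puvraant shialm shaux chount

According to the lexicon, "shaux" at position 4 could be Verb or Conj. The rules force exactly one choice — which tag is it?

Candidates per position — 1:krosk {Conj,Noun}; 2:krosk {Conj,Noun}; 3:floitree {Adv}; 4:shaux {Verb,Conj}; 5:puvraant {Verb}; 6:shialm {Adj}; 7:shaux {Verb,Conj}; 8:chount {Conj}.
If word 1 were Noun, no tagging could satisfy rule 3; so word 1 is Conj.
If word 2 were Noun, no tagging could satisfy rule 3; so word 2 is Conj.
If word 4 were Verb, no tagging could satisfy rule 1; so word 4 is Conj.
If word 7 were Verb, no tagging could satisfy rule 1; so word 7 is Conj.
The only consistent sequence is: Conj Conj Adv Conj Verb Adj Conj Conj.
Verifying each rule — rule 1 holds; rule 2 holds; rule 3 holds; rule 4 holds.

Conj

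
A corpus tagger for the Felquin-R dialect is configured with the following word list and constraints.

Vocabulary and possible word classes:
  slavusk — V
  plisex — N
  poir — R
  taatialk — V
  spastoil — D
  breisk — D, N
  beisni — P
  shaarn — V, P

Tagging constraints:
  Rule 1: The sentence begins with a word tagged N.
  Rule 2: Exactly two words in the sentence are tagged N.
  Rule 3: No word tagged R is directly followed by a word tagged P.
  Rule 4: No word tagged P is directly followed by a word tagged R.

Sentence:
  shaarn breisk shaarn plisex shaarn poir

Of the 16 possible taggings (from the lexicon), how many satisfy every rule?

0

Candidates per position — 1:shaarn {V,P}; 2:breisk {D,N}; 3:shaarn {V,P}; 4:plisex {N}; 5:shaarn {V,P}; 6:poir {R}.
There are 16 candidate sequences in total.
Rule 1 cannot be satisfied by any choice of tags from the lexicon.
So there is no consistent tagging.
Count = 0.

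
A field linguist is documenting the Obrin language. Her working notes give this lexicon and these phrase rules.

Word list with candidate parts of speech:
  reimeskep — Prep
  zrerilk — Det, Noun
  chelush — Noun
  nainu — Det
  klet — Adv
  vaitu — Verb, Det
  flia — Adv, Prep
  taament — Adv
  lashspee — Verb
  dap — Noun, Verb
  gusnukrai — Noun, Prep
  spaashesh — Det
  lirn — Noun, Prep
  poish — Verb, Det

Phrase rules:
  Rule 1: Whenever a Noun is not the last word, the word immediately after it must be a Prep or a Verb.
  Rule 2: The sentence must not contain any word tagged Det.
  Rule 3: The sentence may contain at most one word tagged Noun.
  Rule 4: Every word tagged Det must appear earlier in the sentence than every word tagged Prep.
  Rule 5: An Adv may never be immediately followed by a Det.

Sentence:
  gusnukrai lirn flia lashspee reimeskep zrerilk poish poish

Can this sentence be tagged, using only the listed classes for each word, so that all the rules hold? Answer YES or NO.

YES

Candidates per position — 1:gusnukrai {Noun,Prep}; 2:lirn {Noun,Prep}; 3:flia {Adv,Prep}; 4:lashspee {Verb}; 5:reimeskep {Prep}; 6:zrerilk {Det,Noun}; 7:poish {Verb,Det}; 8:poish {Verb,Det}.
One satisfying assignment: Prep Prep Prep Verb Prep Noun Verb Verb.
Verifying each rule — rule 1 ok; rule 2 ok; rule 3 ok; rule 4 ok; rule 5 ok.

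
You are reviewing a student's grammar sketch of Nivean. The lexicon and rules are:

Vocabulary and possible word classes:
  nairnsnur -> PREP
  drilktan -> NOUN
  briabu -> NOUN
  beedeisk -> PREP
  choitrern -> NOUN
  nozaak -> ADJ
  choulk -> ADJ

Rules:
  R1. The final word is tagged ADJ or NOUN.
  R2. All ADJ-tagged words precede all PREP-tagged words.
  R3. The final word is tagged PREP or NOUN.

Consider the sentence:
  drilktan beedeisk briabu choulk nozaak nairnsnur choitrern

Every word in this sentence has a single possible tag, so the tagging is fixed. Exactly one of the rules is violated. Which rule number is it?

Fixed tagging: NOUN PREP NOUN ADJ ADJ PREP NOUN.
Applying the rules: R1 ok, R2 fails, R3 ok.
Only rule 2 fails.

2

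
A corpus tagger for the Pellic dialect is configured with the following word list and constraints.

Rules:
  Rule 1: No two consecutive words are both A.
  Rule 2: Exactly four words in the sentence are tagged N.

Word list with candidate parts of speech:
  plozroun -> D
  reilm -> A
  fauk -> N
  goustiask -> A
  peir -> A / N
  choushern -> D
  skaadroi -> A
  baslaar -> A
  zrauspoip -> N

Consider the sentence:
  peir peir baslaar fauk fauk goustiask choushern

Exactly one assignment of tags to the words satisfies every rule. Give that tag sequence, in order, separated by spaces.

Candidates per position — 1:peir {A,N}; 2:peir {A,N}; 3:baslaar {A}; 4:fauk {N}; 5:fauk {N}; 6:goustiask {A}; 7:choushern {D}.
Position 1: A is ruled out by rule 2; that leaves N.
Position 2: A is ruled out by rule 1; that leaves N.
That leaves exactly one tagging: N N A N N A D.
Checking: rule 1 ✓; rule 2 ✓.

N N A N N A D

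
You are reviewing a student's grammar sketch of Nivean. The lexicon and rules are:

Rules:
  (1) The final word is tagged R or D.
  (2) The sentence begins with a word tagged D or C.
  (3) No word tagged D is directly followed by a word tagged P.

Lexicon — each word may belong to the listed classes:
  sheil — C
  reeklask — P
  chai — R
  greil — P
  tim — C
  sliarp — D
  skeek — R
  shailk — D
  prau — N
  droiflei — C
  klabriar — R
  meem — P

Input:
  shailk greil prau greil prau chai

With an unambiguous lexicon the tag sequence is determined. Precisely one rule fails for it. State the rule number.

Fixed tagging: D P N P N R.
Rule check: R1 ✓, R2 ✓, R3 ✗.
Only rule 3 fails.

3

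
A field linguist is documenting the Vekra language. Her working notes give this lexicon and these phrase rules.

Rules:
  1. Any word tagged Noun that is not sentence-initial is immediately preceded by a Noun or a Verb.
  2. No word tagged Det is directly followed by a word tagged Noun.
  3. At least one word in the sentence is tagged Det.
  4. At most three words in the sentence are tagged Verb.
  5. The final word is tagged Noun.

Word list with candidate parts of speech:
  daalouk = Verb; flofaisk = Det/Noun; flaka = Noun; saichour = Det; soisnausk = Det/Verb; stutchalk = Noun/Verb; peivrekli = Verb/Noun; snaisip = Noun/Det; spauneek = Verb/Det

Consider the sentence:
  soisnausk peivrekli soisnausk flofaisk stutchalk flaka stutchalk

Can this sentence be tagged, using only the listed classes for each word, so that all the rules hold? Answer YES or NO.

YES

Candidates per position — 1:soisnausk {Det,Verb}; 2:peivrekli {Verb,Noun}; 3:soisnausk {Det,Verb}; 4:flofaisk {Det,Noun}; 5:stutchalk {Noun,Verb}; 6:flaka {Noun}; 7:stutchalk {Noun,Verb}.
One satisfying assignment: Verb Noun Det Det Verb Noun Noun.
Check: rule 1 holds; rule 2 holds; rule 3 holds; rule 4 holds; rule 5 holds.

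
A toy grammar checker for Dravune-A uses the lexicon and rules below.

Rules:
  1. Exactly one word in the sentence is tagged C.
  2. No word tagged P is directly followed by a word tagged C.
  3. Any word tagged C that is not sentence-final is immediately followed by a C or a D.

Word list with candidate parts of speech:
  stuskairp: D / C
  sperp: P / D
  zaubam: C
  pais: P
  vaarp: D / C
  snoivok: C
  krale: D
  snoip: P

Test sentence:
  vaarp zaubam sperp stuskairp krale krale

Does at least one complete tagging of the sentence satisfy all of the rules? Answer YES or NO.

YES

Candidates per position — 1:vaarp {D,C}; 2:zaubam {C}; 3:sperp {P,D}; 4:stuskairp {D,C}; 5:krale {D}; 6:krale {D}.
One satisfying assignment: D C D D D D.
Rule-by-rule: rule 1 ok; rule 2 ok; rule 3 ok.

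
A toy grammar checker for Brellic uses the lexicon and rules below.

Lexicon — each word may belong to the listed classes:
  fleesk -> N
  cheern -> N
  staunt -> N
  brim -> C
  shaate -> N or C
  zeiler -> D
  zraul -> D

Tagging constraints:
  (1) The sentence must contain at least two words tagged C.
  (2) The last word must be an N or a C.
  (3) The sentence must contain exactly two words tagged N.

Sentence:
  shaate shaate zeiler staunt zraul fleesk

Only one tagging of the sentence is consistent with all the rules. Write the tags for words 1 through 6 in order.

C C D N D N

Candidates per position — 1:shaate {N,C}; 2:shaate {N,C}; 3:zeiler {D}; 4:staunt {N}; 5:zraul {D}; 6:fleesk {N}.
Position 1: N is ruled out by rule 1; that leaves C.
Position 2: N is ruled out by rule 1; that leaves C.
That leaves exactly one tagging: C C D N D N.
Verifying each rule — rule 1 satisfied; rule 2 satisfied; rule 3 satisfied.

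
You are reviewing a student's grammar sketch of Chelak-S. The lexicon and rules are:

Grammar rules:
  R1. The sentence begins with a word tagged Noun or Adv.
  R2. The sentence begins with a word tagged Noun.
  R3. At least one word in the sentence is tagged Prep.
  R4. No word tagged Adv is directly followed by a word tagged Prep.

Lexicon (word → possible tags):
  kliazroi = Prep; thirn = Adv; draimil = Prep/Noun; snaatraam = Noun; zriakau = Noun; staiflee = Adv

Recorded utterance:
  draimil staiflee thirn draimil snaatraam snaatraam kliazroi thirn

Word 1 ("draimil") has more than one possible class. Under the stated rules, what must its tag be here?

Noun

Candidates per position — 1:draimil {Prep,Noun}; 2:staiflee {Adv}; 3:thirn {Adv}; 4:draimil {Prep,Noun}; 5:snaatraam {Noun}; 6:snaatraam {Noun}; 7:kliazroi {Prep}; 8:thirn {Adv}.
Position 1: tagging it Prep would leave rule 1 unsatisfiable, so it must be Noun.
Position 4: tagging it Prep would leave rule 4 unsatisfiable, so it must be Noun.
The only consistent sequence is: Noun Adv Adv Noun Noun Noun Prep Adv.
Verifying each rule — rule 1 satisfied; rule 2 satisfied; rule 3 satisfied; rule 4 satisfied.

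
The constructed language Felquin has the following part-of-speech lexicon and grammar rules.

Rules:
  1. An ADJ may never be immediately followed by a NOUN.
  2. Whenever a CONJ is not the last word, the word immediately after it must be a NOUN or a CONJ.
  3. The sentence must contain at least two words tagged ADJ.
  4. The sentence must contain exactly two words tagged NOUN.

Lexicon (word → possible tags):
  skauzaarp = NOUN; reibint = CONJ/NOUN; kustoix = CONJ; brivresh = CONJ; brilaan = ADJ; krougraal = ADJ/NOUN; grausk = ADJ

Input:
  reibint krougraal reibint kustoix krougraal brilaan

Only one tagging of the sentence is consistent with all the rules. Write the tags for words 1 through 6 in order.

NOUN ADJ CONJ CONJ NOUN ADJ

Candidates per position — 1:reibint {CONJ,NOUN}; 2:krougraal {ADJ,NOUN}; 3:reibint {CONJ,NOUN}; 4:kustoix {CONJ}; 5:krougraal {ADJ,NOUN}; 6:brilaan {ADJ}.
At position 5, choosing ADJ makes rule 2 impossible to satisfy; hence NOUN.
At position 2, choosing NOUN makes rule 3 impossible to satisfy; hence ADJ.
At position 3, choosing NOUN makes rule 1 impossible to satisfy; hence CONJ.
At position 1, choosing CONJ makes rule 2 impossible to satisfy; hence NOUN.
That leaves exactly one tagging: NOUN ADJ CONJ CONJ NOUN ADJ.
Verifying each rule — rule 1 ✓; rule 2 ✓; rule 3 ✓; rule 4 ✓.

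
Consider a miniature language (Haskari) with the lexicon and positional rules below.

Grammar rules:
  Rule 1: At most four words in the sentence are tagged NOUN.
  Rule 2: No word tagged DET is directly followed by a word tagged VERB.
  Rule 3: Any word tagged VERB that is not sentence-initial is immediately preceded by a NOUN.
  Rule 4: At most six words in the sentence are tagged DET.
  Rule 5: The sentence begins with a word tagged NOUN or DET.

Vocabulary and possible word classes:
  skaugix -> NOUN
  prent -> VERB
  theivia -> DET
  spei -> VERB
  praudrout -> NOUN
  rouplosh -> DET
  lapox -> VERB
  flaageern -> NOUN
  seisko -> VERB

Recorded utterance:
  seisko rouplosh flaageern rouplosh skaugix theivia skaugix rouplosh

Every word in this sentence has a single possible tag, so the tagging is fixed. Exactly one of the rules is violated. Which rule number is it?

Fixed tagging: VERB DET NOUN DET NOUN DET NOUN DET.
Rule check: R1 pass, R2 pass, R3 pass, R4 pass, R5 fail.
Only rule 5 fails.

5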